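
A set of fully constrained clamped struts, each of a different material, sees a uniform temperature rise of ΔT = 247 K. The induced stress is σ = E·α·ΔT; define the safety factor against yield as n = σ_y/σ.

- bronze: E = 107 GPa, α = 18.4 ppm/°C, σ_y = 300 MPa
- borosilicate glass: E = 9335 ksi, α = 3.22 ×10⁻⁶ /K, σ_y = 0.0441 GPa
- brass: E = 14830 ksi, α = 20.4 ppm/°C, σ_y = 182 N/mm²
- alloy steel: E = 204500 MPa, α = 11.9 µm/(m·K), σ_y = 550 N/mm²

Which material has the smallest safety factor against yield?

In consistent units (E in GPa, α in ×10⁻⁶/K, σ_y in MPa):
  bronze: E = 107.0, α = 18.4, σ_y = 300.0 → σ = 486 MPa, n = 0.617
  borosilicate glass: E = 64.36, α = 3.22, σ_y = 44.10 → σ = 51.2 MPa, n = 0.861
  brass: E = 102.2, α = 20.4, σ_y = 182.0 → σ = 515 MPa, n = 0.353
  alloy steel: E = 204.5, α = 11.9, σ_y = 550.0 → σ = 601 MPa, n = 0.915
Smallest n: brass with n = 0.353.

brass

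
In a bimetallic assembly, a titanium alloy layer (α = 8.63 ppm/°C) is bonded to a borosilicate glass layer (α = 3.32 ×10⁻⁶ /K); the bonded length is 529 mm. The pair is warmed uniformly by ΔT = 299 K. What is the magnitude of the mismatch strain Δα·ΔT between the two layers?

1.59×10⁻³

Δα = |8.63 − 3.32|×10⁻⁶/K = 5.31×10⁻⁶/K.
Mismatch strain = Δα·ΔT = 5.31×10⁻⁶ × 299.0 = 1.59×10⁻³.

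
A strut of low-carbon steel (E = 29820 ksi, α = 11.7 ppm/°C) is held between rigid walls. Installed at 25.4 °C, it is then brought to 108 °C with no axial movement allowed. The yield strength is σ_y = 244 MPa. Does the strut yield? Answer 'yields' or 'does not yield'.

does not yield

E = 29820 ksi = 205.6 GPa.
ΔT = 82.60 K. Constrained thermal stress σ = E·α·ΔT = 205.6×10³ MPa × 11.7×10⁻⁶ × 82.60 = 199 MPa (compressive).
Compare to σ_y = 244 MPa: σ < σ_y, so it does not yield.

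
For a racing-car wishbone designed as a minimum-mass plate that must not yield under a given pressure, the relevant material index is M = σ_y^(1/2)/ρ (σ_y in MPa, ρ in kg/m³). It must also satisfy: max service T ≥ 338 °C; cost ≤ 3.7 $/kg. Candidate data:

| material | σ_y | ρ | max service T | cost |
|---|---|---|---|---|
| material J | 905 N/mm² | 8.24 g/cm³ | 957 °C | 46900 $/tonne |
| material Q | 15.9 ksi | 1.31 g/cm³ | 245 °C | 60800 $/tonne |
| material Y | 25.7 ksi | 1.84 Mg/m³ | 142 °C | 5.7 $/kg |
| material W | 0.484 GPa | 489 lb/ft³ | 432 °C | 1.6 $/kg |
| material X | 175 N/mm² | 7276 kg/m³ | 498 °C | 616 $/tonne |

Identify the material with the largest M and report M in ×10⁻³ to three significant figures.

material W, M = 2.81×10⁻³

Screen on constraints: max service T ≥ 338 °C; cost ≤ 3.7 $/kg. Survivors: material W, material X.
Putting every candidate on a common basis:
  material W: σ_y = 484.0 MPa, ρ = 7833 kg/m³
  material X: σ_y = 175.0 MPa, ρ = 7276 kg/m³
  material W: M = 2.81×10⁻³
  material X: M = 1.82×10⁻³
Highest index: material W.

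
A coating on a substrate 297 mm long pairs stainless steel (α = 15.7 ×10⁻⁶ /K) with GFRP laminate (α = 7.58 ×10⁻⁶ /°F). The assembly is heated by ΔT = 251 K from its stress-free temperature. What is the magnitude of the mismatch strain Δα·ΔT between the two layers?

GFRP laminate: α = 7.58×10⁻⁶/°F × 9/5 = 13.6×10⁻⁶/K.
Δα = |15.7 − 13.6|×10⁻⁶/K = 2.06×10⁻⁶/K.
Mismatch strain = Δα·ΔT = 2.06×10⁻⁶ × 251.0 = 5.16×10⁻⁴.

5.16×10⁻⁴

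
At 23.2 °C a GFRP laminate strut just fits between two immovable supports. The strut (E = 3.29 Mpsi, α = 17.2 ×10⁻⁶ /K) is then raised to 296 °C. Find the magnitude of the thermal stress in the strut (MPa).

E = 3.29 Mpsi = 22.68 GPa.
ΔT = 272.8 K. Constrained thermal stress σ = E·α·ΔT = 22.68×10³ MPa × 17.2×10⁻⁶ × 272.8 = 106 MPa (compressive).

106 MPa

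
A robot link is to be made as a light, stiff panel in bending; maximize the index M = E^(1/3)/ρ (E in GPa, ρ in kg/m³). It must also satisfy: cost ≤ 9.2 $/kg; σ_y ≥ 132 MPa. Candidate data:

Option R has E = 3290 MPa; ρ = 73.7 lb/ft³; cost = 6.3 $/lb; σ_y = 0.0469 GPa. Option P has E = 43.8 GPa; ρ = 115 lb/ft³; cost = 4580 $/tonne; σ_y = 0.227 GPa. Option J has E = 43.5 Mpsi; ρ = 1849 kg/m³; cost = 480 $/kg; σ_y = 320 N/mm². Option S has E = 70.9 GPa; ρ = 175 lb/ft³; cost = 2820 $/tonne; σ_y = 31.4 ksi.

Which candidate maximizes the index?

Screen on constraints: cost ≤ 9.2 $/kg; σ_y ≥ 132 MPa. Survivors: option P, option S.
After converting to SI:
  option P: E = 43.80 GPa, ρ = 1842 kg/m³
  option S: E = 70.90 GPa, ρ = 2803 kg/m³
  option P: M = 1.91×10⁻³
  option S: M = 1.48×10⁻³
Option P ranks first.

option P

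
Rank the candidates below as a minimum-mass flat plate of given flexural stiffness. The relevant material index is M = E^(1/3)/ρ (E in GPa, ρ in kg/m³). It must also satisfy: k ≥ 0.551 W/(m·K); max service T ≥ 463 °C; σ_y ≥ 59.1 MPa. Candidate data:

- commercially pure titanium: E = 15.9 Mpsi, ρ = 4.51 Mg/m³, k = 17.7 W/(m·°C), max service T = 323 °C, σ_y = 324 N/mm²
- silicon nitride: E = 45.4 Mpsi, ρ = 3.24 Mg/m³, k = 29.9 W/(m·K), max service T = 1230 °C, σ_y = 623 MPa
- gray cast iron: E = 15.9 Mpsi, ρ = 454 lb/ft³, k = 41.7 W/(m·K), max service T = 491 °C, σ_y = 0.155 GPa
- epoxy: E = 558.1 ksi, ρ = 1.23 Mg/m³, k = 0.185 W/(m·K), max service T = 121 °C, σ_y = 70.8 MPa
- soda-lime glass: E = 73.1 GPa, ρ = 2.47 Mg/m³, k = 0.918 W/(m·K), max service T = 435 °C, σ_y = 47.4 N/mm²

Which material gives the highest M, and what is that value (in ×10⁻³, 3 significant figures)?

silicon nitride, M = 2.10×10⁻³

Screen on constraints: k ≥ 0.551 W/(m·K); max service T ≥ 463 °C; σ_y ≥ 59.1 MPa. Survivors: silicon nitride, gray cast iron.
Convert each candidate to consistent units, then evaluate M:
  silicon nitride: E = 313.0 GPa, ρ = 3240 kg/m³
  gray cast iron: E = 109.6 GPa, ρ = 7272 kg/m³
  silicon nitride: M = 2.10×10⁻³
  gray cast iron: M = 0.658×10⁻³
Silicon nitride has the largest M.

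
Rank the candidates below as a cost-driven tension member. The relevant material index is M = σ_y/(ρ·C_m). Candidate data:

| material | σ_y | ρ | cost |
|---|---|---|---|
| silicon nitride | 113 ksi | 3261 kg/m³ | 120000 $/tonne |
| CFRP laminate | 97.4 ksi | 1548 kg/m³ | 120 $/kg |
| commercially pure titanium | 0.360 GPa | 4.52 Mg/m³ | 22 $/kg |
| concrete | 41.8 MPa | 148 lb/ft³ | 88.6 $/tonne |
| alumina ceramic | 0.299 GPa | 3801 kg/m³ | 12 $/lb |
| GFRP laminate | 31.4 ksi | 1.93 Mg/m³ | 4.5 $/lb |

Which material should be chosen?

concrete

After converting to SI:
  silicon nitride: σ_y = 779.1 MPa, ρ = 3261 kg/m³, cost = 120.0 $/kg
  CFRP laminate: σ_y = 671.5 MPa, ρ = 1548 kg/m³, cost = 120.0 $/kg
  commercially pure titanium: σ_y = 360.0 MPa, ρ = 4520 kg/m³, cost = 22.00 $/kg
  concrete: σ_y = 41.80 MPa, ρ = 2371 kg/m³, cost = 0.08860 $/kg
  alumina ceramic: σ_y = 299.0 MPa, ρ = 3801 kg/m³, cost = 26.46 $/kg
  GFRP laminate: σ_y = 216.5 MPa, ρ = 1930 kg/m³, cost = 9.921 $/kg
  concrete: M = 199 kN·m per $
  GFRP laminate: M = 11.3 kN·m per $
  commercially pure titanium: M = 3.62 kN·m per $
  CFRP laminate: M = 3.62 kN·m per $
  alumina ceramic: M = 2.97 kN·m per $
  silicon nitride: M = 1.99 kN·m per $
The maximum is for concrete.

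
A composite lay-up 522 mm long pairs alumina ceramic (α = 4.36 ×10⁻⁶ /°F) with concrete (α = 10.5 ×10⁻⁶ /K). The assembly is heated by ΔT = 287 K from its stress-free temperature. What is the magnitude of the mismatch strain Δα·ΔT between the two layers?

7.61×10⁻⁴

alumina ceramic: α = 4.36×10⁻⁶/°F × 9/5 = 7.85×10⁻⁶/K.
Δα = |7.85 − 10.5|×10⁻⁶/K = 2.65×10⁻⁶/K.
Mismatch strain = Δα·ΔT = 2.65×10⁻⁶ × 287.0 = 7.61×10⁻⁴.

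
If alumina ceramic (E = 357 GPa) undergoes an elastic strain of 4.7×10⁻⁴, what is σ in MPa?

168 MPa

σ = E·ε = 357000 MPa × 4.7×10⁻⁴ = 168 MPa.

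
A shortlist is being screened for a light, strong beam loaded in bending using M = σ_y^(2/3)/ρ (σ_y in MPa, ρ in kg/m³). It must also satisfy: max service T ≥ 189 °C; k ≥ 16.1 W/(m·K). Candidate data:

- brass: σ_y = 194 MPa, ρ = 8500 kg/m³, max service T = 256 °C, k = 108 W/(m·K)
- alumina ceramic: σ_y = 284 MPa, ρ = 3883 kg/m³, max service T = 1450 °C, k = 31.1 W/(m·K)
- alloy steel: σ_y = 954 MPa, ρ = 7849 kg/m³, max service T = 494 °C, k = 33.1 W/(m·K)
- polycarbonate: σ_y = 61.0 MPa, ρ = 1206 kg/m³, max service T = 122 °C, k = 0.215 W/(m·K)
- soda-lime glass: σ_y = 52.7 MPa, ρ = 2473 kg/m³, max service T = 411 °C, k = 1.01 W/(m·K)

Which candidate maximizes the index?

alloy steel

Screen on constraints: max service T ≥ 189 °C; k ≥ 16.1 W/(m·K). Survivors: brass, alumina ceramic, alloy steel.
Evaluate M for each candidate:
  alloy steel: M = 12.3×10⁻³
  alumina ceramic: M = 11.1×10⁻³
  brass: M = 3.94×10⁻³
The maximum is for alloy steel.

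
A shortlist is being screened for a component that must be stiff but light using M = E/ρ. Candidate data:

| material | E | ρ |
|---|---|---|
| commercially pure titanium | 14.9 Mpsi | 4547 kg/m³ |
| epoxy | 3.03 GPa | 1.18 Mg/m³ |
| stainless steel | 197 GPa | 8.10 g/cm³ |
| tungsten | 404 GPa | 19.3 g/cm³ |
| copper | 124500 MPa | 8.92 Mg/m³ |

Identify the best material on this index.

Normalizing units and computing the index:
  commercially pure titanium: E = 102.7 GPa, ρ = 4547 kg/m³
  epoxy: E = 3.030 GPa, ρ = 1180 kg/m³
  stainless steel: E = 197.0 GPa, ρ = 8100 kg/m³
  tungsten: E = 404.0 GPa, ρ = 19300 kg/m³
  copper: E = 124.5 GPa, ρ = 8920 kg/m³
  stainless steel: M = 24.3 MN·m/kg
  commercially pure titanium: M = 22.6 MN·m/kg
  tungsten: M = 20.9 MN·m/kg
  copper: M = 14.0 MN·m/kg
  epoxy: M = 2.57 MN·m/kg
Stainless steel ranks first.

stainless steel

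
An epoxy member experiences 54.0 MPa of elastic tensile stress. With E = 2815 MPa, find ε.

E = 2815 MPa = 2.815 GPa = 2815 MPa.
ε = σ/E = 54.0 / 2815 = 0.0192.

0.0192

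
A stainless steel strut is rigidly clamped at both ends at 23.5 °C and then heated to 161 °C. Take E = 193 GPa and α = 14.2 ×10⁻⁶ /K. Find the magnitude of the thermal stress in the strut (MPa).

377 MPa

ΔT = 137.5 K. Constrained thermal stress σ = E·α·ΔT = 193.0×10³ MPa × 14.2×10⁻⁶ × 137.5 = 377 MPa (compressive).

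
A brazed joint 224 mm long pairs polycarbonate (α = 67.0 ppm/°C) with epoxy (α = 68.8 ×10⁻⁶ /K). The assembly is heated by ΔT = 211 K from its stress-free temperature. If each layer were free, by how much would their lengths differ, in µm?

85.1 µm

Δα = |67.0 − 68.8|×10⁻⁶/K = 1.80×10⁻⁶/K.
ΔL_mismatch = Δα·L·ΔT = 1.80×10⁻⁶ × 224.0 mm × 211.0 K = 85.1 µm.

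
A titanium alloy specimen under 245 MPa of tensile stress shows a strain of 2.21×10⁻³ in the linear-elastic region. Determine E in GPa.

111 GPa

E = σ/ε = 245 MPa / 2.21×10⁻³ = 110900 MPa = 111 GPa.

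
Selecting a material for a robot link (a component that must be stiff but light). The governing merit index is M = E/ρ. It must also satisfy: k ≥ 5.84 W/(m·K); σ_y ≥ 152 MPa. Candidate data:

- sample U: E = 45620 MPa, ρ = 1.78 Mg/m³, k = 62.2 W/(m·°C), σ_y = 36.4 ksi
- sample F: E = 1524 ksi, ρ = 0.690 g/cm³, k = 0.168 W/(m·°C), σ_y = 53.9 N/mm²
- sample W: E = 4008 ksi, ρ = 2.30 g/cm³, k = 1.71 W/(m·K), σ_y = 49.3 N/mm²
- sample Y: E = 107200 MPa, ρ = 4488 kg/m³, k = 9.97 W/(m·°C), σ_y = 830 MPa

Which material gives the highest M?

sample U

Screen on constraints: k ≥ 5.84 W/(m·K); σ_y ≥ 152 MPa. Survivors: sample U, sample Y.
Putting every candidate on a common basis:
  sample U: E = 45.62 GPa, ρ = 1780 kg/m³
  sample Y: E = 107.2 GPa, ρ = 4488 kg/m³
  sample U: M = 25.6 MN·m/kg
  sample Y: M = 23.9 MN·m/kg
Highest index: sample U.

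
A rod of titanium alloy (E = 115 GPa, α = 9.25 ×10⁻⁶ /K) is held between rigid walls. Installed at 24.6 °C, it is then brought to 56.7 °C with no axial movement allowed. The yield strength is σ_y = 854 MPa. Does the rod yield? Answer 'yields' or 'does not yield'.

ΔT = 32.10 K. Constrained thermal stress σ = E·α·ΔT = 115.0×10³ MPa × 9.25×10⁻⁶ × 32.10 = 34.1 MPa (compressive).
Compare to σ_y = 854 MPa: σ < σ_y, so it does not yield.

does not yield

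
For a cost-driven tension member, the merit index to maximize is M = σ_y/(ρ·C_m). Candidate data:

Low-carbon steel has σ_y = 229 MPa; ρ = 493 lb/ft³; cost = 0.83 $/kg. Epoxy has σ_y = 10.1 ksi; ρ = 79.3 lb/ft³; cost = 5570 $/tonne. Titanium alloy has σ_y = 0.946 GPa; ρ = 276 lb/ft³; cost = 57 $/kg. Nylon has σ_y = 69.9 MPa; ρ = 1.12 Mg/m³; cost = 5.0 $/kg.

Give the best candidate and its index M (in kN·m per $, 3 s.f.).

In SI units:
  low-carbon steel: σ_y = 229.0 MPa, ρ = 7897 kg/m³, cost = 0.8300 $/kg
  epoxy: σ_y = 69.64 MPa, ρ = 1270 kg/m³, cost = 5.570 $/kg
  titanium alloy: σ_y = 946.0 MPa, ρ = 4421 kg/m³, cost = 57.00 $/kg
  nylon: σ_y = 69.90 MPa, ρ = 1120 kg/m³, cost = 5.000 $/kg
  low-carbon steel: M = 34.9 kN·m per $
  nylon: M = 12.5 kN·m per $
  epoxy: M = 9.84 kN·m per $
  titanium alloy: M = 3.75 kN·m per $
Low-carbon steel has the largest M.

low-carbon steel, M = 34.9 kN·m per $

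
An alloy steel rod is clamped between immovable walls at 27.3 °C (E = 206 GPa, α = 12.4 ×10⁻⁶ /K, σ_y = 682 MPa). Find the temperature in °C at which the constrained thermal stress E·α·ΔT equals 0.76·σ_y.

230 °C

E·α·ΔT = 518.3 MPa ⇒ ΔT = 518.3 / (206.0×10³ × 12.4×10⁻⁶) = 202.9 K.
T = 27.3 + 202.9 = 230.2 °C.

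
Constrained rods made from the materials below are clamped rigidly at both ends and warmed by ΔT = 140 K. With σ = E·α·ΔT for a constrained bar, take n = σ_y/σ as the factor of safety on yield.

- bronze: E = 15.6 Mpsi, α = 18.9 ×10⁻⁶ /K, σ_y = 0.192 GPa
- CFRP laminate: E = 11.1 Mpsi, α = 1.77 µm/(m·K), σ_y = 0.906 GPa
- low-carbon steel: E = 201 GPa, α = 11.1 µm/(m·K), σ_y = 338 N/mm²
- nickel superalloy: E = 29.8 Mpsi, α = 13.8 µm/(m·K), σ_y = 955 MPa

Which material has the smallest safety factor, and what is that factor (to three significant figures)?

With everything in SI (GPa, ×10⁻⁶/K, MPa):
  bronze: E = 107.6, α = 18.9, σ_y = 192.0 → σ = 285 MPa, n = 0.675
  CFRP laminate: E = 76.53, α = 1.77, σ_y = 906.0 → σ = 19.0 MPa, n = 47.8
  low-carbon steel: E = 201.0, α = 11.1, σ_y = 338.0 → σ = 312 MPa, n = 1.08
  nickel superalloy: E = 205.5, α = 13.8, σ_y = 955.0 → σ = 397 MPa, n = 2.41
The minimum is bronze at n = 0.675.

bronze, n = 0.675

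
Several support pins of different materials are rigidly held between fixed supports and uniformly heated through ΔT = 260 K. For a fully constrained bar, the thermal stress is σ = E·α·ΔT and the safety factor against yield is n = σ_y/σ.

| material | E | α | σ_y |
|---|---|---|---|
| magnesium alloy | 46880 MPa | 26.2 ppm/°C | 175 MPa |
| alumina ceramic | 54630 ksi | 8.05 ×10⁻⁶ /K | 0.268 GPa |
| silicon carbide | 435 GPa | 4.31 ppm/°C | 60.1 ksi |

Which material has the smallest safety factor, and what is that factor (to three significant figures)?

Per material, after unit conversion:
  magnesium alloy: E = 46.88, α = 26.2, σ_y = 175.0 → σ = 319 MPa, n = 0.548
  alumina ceramic: E = 376.7, α = 8.05, σ_y = 268.0 → σ = 788 MPa, n = 0.340
  silicon carbide: E = 435.0, α = 4.31, σ_y = 414.4 → σ = 487 MPa, n = 0.850
Alumina ceramic has the lowest safety factor, n = 0.340.

alumina ceramic, n = 0.340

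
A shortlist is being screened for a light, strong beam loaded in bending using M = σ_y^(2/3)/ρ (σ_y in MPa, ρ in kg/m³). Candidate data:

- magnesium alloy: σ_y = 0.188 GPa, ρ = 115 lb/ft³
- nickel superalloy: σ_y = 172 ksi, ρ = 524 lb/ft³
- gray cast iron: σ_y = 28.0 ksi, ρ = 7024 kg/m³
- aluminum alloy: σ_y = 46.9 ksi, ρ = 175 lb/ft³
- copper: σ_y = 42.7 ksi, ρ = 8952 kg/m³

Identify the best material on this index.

Putting every candidate on a common basis:
  magnesium alloy: σ_y = 188.0 MPa, ρ = 1842 kg/m³
  nickel superalloy: σ_y = 1186 MPa, ρ = 8394 kg/m³
  gray cast iron: σ_y = 193.1 MPa, ρ = 7024 kg/m³
  aluminum alloy: σ_y = 323.4 MPa, ρ = 2803 kg/m³
  copper: σ_y = 294.4 MPa, ρ = 8952 kg/m³
  magnesium alloy: M = 17.8×10⁻³
  aluminum alloy: M = 16.8×10⁻³
  nickel superalloy: M = 13.3×10⁻³
  copper: M = 4.94×10⁻³
  gray cast iron: M = 4.76×10⁻³
Magnesium alloy has the largest M.

magnesium alloy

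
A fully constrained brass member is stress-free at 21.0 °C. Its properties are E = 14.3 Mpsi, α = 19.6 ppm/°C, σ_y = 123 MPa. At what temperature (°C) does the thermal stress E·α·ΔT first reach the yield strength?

E = 14.3 Mpsi = 98.60 GPa.
E·α·ΔT = 123.0 MPa ⇒ ΔT = 123.0 / (98.60×10³ × 19.6×10⁻⁶) = 63.65 K.
T = 21.0 + 63.65 = 84.65 °C.

84.6 °C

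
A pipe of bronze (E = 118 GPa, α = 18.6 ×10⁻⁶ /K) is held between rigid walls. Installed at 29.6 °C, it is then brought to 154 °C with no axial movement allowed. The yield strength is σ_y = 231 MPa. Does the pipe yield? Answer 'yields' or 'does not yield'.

ΔT = 124.4 K. Constrained thermal stress σ = E·α·ΔT = 118.0×10³ MPa × 18.6×10⁻⁶ × 124.4 = 273 MPa (compressive).
Compare to σ_y = 231 MPa: σ ≥ σ_y, so it yields.

yields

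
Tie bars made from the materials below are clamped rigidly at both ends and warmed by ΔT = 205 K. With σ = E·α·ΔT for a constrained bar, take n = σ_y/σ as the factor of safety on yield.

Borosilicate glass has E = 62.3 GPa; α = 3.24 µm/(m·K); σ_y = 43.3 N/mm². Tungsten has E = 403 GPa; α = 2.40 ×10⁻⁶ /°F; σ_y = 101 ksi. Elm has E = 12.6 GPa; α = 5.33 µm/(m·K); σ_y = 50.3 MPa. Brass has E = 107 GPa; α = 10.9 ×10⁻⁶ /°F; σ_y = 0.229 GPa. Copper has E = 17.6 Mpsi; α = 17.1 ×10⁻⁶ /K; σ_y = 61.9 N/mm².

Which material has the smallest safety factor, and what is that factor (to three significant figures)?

Per material, after unit conversion:
  borosilicate glass: E = 62.30, α = 3.24, σ_y = 43.30 → σ = 41.4 MPa, n = 1.05
  tungsten: E = 403.0, α = 4.32, σ_y = 696.4 → σ = 357 MPa, n = 1.95
  elm: E = 12.60, α = 5.33, σ_y = 50.30 → σ = 13.8 MPa, n = 3.65
  brass: E = 107.0, α = 19.6, σ_y = 229.0 → σ = 430 MPa, n = 0.532
  copper: E = 121.3, α = 17.1, σ_y = 61.90 → σ = 425 MPa, n = 0.146
The minimum is copper at n = 0.146.

copper, n = 0.146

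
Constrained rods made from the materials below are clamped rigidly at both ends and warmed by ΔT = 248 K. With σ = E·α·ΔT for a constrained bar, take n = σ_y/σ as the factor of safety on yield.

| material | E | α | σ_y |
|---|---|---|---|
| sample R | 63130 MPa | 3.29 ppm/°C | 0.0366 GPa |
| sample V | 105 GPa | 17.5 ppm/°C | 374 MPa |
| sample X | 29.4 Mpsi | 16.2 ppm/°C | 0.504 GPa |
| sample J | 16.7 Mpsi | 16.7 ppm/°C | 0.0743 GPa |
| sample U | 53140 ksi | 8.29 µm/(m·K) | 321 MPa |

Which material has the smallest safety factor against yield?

In consistent units (E in GPa, α in ×10⁻⁶/K, σ_y in MPa):
  sample R: E = 63.13, α = 3.29, σ_y = 36.60 → σ = 51.5 MPa, n = 0.711
  sample V: E = 105.0, α = 17.5, σ_y = 374.0 → σ = 456 MPa, n = 0.821
  sample X: E = 202.7, α = 16.2, σ_y = 504.0 → σ = 814 MPa, n = 0.619
  sample J: E = 115.1, α = 16.7, σ_y = 74.30 → σ = 477 MPa, n = 0.156
  sample U: E = 366.4, α = 8.29, σ_y = 321.0 → σ = 753 MPa, n = 0.426
Smallest n: sample J with n = 0.156.

sample J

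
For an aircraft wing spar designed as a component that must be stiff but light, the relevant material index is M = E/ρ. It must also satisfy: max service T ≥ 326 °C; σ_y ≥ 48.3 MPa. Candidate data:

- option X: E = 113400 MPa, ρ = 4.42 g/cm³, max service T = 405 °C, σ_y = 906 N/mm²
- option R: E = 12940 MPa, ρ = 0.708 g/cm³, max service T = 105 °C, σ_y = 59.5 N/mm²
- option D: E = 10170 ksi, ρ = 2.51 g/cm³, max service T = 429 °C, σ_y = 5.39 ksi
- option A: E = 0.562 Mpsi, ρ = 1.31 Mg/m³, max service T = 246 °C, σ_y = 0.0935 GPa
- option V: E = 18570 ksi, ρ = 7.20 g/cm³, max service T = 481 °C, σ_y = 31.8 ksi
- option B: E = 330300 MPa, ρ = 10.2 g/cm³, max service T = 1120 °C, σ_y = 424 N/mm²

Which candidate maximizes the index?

Screen on constraints: max service T ≥ 326 °C; σ_y ≥ 48.3 MPa. Survivors: option X, option V, option B.
Convert each candidate to consistent units, then evaluate M:
  option X: E = 113.4 GPa, ρ = 4420 kg/m³
  option V: E = 128.0 GPa, ρ = 7200 kg/m³
  option B: E = 330.3 GPa, ρ = 10200 kg/m³
  option B: M = 32.4 MN·m/kg
  option X: M = 25.7 MN·m/kg
  option V: M = 17.8 MN·m/kg
Option B ranks first.

option B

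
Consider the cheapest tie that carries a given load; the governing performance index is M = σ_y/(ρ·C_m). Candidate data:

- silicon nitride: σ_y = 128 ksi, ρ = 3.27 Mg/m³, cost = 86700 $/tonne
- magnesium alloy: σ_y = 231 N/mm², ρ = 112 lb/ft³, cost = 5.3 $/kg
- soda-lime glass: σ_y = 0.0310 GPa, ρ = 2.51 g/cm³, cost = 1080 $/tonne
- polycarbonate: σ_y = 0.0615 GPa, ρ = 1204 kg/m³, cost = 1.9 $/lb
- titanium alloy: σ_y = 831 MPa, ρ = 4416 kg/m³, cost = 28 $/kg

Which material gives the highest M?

magnesium alloy

Convert each candidate to consistent units, then evaluate M:
  silicon nitride: σ_y = 882.5 MPa, ρ = 3270 kg/m³, cost = 86.70 $/kg
  magnesium alloy: σ_y = 231.0 MPa, ρ = 1794 kg/m³, cost = 5.300 $/kg
  soda-lime glass: σ_y = 31.00 MPa, ρ = 2510 kg/m³, cost = 1.080 $/kg
  polycarbonate: σ_y = 61.50 MPa, ρ = 1204 kg/m³, cost = 4.189 $/kg
  titanium alloy: σ_y = 831.0 MPa, ρ = 4416 kg/m³, cost = 28.00 $/kg
  magnesium alloy: M = 24.3 kN·m per $
  polycarbonate: M = 12.2 kN·m per $
  soda-lime glass: M = 11.4 kN·m per $
  titanium alloy: M = 6.72 kN·m per $
  silicon nitride: M = 3.11 kN·m per $
Magnesium alloy has the largest M.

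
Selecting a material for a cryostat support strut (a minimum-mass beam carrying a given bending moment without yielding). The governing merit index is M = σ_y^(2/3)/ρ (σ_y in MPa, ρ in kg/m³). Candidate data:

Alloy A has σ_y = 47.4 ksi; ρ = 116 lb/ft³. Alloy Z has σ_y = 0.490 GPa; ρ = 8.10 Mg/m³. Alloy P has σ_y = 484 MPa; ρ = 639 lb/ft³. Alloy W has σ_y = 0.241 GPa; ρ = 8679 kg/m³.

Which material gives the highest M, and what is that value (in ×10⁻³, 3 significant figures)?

alloy A, M = 25.5×10⁻³

Putting every candidate on a common basis:
  alloy A: σ_y = 326.8 MPa, ρ = 1858 kg/m³
  alloy Z: σ_y = 490.0 MPa, ρ = 8100 kg/m³
  alloy P: σ_y = 484.0 MPa, ρ = 10240 kg/m³
  alloy W: σ_y = 241.0 MPa, ρ = 8679 kg/m³
  alloy A: M = 25.5×10⁻³
  alloy Z: M = 7.67×10⁻³
  alloy P: M = 6.02×10⁻³
  alloy W: M = 4.46×10⁻³
Alloy A has the largest M.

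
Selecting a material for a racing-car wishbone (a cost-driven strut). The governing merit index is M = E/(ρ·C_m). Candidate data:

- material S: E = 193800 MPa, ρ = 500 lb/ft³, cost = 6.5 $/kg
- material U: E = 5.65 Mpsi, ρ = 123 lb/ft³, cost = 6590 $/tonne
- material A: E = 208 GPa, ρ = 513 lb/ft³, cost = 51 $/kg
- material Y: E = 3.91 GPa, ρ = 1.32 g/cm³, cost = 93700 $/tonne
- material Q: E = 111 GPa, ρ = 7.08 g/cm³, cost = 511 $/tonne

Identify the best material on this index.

After converting to SI:
  material S: E = 193.8 GPa, ρ = 8009 kg/m³, cost = 6.500 $/kg
  material U: E = 38.96 GPa, ρ = 1970 kg/m³, cost = 6.590 $/kg
  material A: E = 208.0 GPa, ρ = 8217 kg/m³, cost = 51.00 $/kg
  material Y: E = 3.910 GPa, ρ = 1320 kg/m³, cost = 93.70 $/kg
  material Q: E = 111.0 GPa, ρ = 7080 kg/m³, cost = 0.5110 $/kg
  material Q: M = 30.7 MN·m per $
  material S: M = 3.72 MN·m per $
  material U: M = 3.00 MN·m per $
  material A: M = 0.496 MN·m per $
  material Y: M = 0.0316 MN·m per $
The maximum is for material Q.

material Q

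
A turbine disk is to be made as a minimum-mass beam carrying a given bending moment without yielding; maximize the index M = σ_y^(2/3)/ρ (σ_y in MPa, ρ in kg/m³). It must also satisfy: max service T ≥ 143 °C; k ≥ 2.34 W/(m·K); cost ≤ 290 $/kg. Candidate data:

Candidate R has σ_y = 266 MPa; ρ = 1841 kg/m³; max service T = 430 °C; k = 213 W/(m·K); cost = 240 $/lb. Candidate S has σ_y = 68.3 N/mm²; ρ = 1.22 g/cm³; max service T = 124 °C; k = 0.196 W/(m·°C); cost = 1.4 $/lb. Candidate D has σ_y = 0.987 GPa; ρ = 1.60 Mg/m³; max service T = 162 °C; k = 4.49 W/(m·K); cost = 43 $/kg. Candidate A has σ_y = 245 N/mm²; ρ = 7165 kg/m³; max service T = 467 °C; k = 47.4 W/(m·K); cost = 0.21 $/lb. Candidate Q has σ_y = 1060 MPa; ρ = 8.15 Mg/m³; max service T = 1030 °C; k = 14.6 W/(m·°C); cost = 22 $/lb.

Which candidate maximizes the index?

Screen on constraints: max service T ≥ 143 °C; k ≥ 2.34 W/(m·K); cost ≤ 290 $/kg. Survivors: candidate D, candidate A, candidate Q.
Normalizing units and computing the index:
  candidate D: σ_y = 987.0 MPa, ρ = 1600 kg/m³
  candidate A: σ_y = 245.0 MPa, ρ = 7165 kg/m³
  candidate Q: σ_y = 1060 MPa, ρ = 8150 kg/m³
  candidate D: M = 62.0×10⁻³
  candidate Q: M = 12.8×10⁻³
  candidate A: M = 5.46×10⁻³
Candidate D ranks first.

candidate D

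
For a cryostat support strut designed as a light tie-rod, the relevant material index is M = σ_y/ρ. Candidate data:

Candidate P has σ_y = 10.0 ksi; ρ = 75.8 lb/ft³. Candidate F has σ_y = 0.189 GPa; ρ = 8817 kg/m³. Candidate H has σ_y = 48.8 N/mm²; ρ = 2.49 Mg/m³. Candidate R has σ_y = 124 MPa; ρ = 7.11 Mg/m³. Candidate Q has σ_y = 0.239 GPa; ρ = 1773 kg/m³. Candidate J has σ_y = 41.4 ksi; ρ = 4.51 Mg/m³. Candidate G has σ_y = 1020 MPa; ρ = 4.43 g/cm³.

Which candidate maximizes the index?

candidate G

After converting to SI:
  candidate P: σ_y = 68.95 MPa, ρ = 1214 kg/m³
  candidate F: σ_y = 189.0 MPa, ρ = 8817 kg/m³
  candidate H: σ_y = 48.80 MPa, ρ = 2490 kg/m³
  candidate R: σ_y = 124.0 MPa, ρ = 7110 kg/m³
  candidate Q: σ_y = 239.0 MPa, ρ = 1773 kg/m³
  candidate J: σ_y = 285.4 MPa, ρ = 4510 kg/m³
  candidate G: σ_y = 1020 MPa, ρ = 4430 kg/m³
  candidate G: M = 230 kN·m/kg
  candidate Q: M = 135 kN·m/kg
  candidate J: M = 63.3 kN·m/kg
  candidate P: M = 56.8 kN·m/kg
  candidate F: M = 21.4 kN·m/kg
  candidate H: M = 19.6 kN·m/kg
  candidate R: M = 17.4 kN·m/kg
Candidate G has the largest M.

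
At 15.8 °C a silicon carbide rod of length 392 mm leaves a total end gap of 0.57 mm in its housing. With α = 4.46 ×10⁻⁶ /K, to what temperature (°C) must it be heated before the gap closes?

α·L₀·ΔT = 0.57 mm ⇒ ΔT = 0.57 / (4.46×10⁻⁶ × 392.0) = 326.0 K.
T = 15.8 + 326.0 = 341.8 °C.

342 °C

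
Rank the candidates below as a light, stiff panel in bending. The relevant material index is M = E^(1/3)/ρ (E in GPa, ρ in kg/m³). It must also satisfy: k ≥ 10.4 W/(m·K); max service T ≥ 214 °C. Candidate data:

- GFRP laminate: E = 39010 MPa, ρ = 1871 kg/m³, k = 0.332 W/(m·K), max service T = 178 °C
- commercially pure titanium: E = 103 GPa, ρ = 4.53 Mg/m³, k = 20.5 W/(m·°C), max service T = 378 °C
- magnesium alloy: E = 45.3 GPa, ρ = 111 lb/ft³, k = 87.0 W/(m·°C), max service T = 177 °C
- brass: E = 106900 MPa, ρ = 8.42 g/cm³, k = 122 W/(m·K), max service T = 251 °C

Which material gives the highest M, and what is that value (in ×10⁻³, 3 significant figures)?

Screen on constraints: k ≥ 10.4 W/(m·K); max service T ≥ 214 °C. Survivors: commercially pure titanium, brass.
Normalizing units and computing the index:
  commercially pure titanium: E = 103.0 GPa, ρ = 4530 kg/m³
  brass: E = 106.9 GPa, ρ = 8420 kg/m³
  commercially pure titanium: M = 1.03×10⁻³
  brass: M = 0.564×10⁻³
Commercially pure titanium ranks first.

commercially pure titanium, M = 1.03×10⁻³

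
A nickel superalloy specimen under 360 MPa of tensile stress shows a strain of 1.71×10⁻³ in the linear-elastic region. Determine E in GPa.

E = σ/ε = 360 MPa / 1.71×10⁻³ = 210500 MPa = 211 GPa.

211 GPa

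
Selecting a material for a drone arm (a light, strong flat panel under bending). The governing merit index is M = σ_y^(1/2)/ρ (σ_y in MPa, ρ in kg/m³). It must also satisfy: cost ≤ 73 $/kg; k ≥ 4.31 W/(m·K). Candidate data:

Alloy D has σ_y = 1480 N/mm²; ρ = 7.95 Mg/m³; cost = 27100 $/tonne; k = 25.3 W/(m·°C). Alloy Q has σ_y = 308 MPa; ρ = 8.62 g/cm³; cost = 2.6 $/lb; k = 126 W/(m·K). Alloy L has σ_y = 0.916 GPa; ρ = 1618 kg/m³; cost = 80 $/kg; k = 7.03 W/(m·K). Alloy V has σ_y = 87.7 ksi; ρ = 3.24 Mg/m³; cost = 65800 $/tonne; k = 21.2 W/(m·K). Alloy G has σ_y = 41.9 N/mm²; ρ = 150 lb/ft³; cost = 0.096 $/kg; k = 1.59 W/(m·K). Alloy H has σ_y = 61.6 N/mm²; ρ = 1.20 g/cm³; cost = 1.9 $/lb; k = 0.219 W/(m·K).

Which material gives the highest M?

alloy V

Screen on constraints: cost ≤ 73 $/kg; k ≥ 4.31 W/(m·K). Survivors: alloy D, alloy Q, alloy V.
After converting to SI:
  alloy D: σ_y = 1480 MPa, ρ = 7950 kg/m³
  alloy Q: σ_y = 308.0 MPa, ρ = 8620 kg/m³
  alloy V: σ_y = 604.7 MPa, ρ = 3240 kg/m³
  alloy V: M = 7.59×10⁻³
  alloy D: M = 4.84×10⁻³
  alloy Q: M = 2.04×10⁻³
Highest index: alloy V.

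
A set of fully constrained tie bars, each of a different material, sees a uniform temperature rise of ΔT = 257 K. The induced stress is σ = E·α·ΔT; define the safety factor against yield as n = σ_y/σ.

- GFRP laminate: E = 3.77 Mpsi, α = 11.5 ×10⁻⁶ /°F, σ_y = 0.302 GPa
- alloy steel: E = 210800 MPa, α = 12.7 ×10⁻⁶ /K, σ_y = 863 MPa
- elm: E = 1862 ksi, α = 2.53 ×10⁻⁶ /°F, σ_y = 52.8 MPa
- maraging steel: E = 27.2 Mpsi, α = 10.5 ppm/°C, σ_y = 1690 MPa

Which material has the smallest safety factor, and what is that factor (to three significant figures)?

alloy steel, n = 1.25

With everything in SI (GPa, ×10⁻⁶/K, MPa):
  GFRP laminate: E = 25.99, α = 20.7, σ_y = 302.0 → σ = 138 MPa, n = 2.18
  alloy steel: E = 210.8, α = 12.7, σ_y = 863.0 → σ = 688 MPa, n = 1.25
  elm: E = 12.84, α = 4.55, σ_y = 52.80 → σ = 15.0 MPa, n = 3.51
  maraging steel: E = 187.5, α = 10.5, σ_y = 1690 → σ = 506 MPa, n = 3.34
Alloy steel has the lowest safety factor, n = 1.25.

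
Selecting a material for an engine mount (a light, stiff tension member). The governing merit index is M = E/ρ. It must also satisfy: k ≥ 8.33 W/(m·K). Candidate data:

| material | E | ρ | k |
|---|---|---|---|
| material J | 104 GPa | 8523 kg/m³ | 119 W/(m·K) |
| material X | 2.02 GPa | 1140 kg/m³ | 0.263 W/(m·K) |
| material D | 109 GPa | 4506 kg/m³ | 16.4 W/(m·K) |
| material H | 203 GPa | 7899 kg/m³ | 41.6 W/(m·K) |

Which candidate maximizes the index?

Screen on constraints: k ≥ 8.33 W/(m·K). Survivors: material J, material D, material H.
Computing M directly (units already consistent):
  material H: M = 25.7 MN·m/kg
  material D: M = 24.2 MN·m/kg
  material J: M = 12.2 MN·m/kg
The maximum is for material H.

material H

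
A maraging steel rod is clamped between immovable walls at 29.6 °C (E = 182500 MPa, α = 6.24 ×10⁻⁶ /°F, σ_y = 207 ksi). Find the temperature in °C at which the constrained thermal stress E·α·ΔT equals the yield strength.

E = 182500 MPa = 182.5 GPa.
α = 6.24×10⁻⁶/°F × 9/5 = 11.2×10⁻⁶/K.
σ_y = 207 ksi = 1427 MPa.
E·α·ΔT = 1427 MPa ⇒ ΔT = 1427 / (182.5×10³ × 11.2×10⁻⁶) = 696.3 K.
T = 29.6 + 696.3 = 725.9 °C.

726 °C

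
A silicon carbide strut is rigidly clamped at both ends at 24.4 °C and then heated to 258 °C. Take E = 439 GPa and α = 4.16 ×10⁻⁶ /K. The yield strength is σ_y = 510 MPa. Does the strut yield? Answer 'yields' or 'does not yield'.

does not yield

ΔT = 233.6 K. Constrained thermal stress σ = E·α·ΔT = 439.0×10³ MPa × 4.16×10⁻⁶ × 233.6 = 427 MPa (compressive).
Compare to σ_y = 510 MPa: σ < σ_y, so it does not yield.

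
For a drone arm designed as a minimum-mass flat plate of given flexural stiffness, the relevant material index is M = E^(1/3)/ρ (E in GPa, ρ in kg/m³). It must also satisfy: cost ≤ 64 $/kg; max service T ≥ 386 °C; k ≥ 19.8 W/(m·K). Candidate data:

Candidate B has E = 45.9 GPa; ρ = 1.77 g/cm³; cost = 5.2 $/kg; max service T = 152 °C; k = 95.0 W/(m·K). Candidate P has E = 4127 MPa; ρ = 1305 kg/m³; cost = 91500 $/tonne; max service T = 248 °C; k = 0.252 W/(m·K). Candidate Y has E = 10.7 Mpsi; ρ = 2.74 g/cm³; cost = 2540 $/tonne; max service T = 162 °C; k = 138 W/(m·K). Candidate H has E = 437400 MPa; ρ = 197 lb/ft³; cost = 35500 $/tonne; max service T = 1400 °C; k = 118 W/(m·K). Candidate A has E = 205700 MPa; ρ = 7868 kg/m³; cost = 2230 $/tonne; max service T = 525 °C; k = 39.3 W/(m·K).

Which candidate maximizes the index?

candidate H

Screen on constraints: cost ≤ 64 $/kg; max service T ≥ 386 °C; k ≥ 19.8 W/(m·K). Survivors: candidate H, candidate A.
After converting to SI:
  candidate H: E = 437.4 GPa, ρ = 3156 kg/m³
  candidate A: E = 205.7 GPa, ρ = 7868 kg/m³
  candidate H: M = 2.41×10⁻³
  candidate A: M = 0.750×10⁻³
Highest index: candidate H.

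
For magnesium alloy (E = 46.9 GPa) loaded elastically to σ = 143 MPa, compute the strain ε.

3.05×10⁻³

ε = σ/E = 143 / 46900 = 3.05×10⁻³.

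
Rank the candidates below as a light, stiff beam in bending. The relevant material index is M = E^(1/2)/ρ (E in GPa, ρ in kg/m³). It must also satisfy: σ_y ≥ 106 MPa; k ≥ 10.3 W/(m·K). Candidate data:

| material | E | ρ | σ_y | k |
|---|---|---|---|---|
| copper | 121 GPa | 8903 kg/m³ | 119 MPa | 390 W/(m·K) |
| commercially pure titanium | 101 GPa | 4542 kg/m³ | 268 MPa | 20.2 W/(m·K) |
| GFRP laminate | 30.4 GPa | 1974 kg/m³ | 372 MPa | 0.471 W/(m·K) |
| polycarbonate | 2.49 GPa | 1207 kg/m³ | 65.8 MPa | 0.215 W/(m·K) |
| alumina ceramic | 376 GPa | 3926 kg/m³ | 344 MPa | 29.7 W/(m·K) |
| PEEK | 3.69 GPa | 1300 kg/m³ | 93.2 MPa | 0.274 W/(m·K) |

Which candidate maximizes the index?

Screen on constraints: σ_y ≥ 106 MPa; k ≥ 10.3 W/(m·K). Survivors: copper, commercially pure titanium, alumina ceramic.
Evaluate M for each candidate:
  alumina ceramic: M = 4.94×10⁻³
  commercially pure titanium: M = 2.21×10⁻³
  copper: M = 1.24×10⁻³
The maximum is for alumina ceramic.

alumina ceramic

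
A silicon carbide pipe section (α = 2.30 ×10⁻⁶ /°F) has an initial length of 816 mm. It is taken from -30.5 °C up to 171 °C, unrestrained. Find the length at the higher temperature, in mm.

Convert α: 2.30×10⁻⁶/°F × (9/5) = 4.14×10⁻⁶/K.
ΔT = 171 − (-30.5) = 201.5 K.
ΔL = α·L₀·ΔT = 4.14×10⁻⁶ × 816 mm × 201.5 K = 0.681 mm.
L = L₀ + ΔL = 816 + 0.681 = 816.68 mm.

816.68 mm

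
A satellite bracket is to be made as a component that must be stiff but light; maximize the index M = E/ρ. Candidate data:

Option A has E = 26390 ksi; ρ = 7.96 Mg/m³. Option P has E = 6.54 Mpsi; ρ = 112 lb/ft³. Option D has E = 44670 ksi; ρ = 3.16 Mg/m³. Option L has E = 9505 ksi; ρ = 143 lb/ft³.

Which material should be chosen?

Putting every candidate on a common basis:
  option A: E = 182.0 GPa, ρ = 7960 kg/m³
  option P: E = 45.09 GPa, ρ = 1794 kg/m³
  option D: E = 308.0 GPa, ρ = 3160 kg/m³
  option L: E = 65.53 GPa, ρ = 2291 kg/m³
  option D: M = 97.5 MN·m/kg
  option L: M = 28.6 MN·m/kg
  option P: M = 25.1 MN·m/kg
  option A: M = 22.9 MN·m/kg
Option D ranks first.

option D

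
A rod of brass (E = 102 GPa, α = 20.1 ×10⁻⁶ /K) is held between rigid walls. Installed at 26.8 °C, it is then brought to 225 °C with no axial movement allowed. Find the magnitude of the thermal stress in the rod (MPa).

ΔT = 198.2 K. Constrained thermal stress σ = E·α·ΔT = 102.0×10³ MPa × 20.1×10⁻⁶ × 198.2 = 406 MPa (compressive).

406 MPa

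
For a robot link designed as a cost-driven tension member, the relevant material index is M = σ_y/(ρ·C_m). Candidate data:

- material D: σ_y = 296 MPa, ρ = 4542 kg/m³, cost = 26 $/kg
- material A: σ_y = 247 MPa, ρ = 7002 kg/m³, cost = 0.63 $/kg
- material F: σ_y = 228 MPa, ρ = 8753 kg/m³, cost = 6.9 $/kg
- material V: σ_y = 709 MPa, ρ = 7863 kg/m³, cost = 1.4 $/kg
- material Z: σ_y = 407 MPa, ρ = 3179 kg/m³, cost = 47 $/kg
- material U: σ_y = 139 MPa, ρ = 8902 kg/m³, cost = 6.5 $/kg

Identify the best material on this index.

Computing M directly (units already consistent):
  material V: M = 64.4 kN·m per $
  material A: M = 56.0 kN·m per $
  material F: M = 3.78 kN·m per $
  material Z: M = 2.72 kN·m per $
  material D: M = 2.51 kN·m per $
  material U: M = 2.40 kN·m per $
Material V ranks first.

material V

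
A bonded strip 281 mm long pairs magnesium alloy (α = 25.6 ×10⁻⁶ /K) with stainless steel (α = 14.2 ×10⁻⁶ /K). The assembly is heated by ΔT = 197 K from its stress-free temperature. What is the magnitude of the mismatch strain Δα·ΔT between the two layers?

2.25×10⁻³

Δα = |25.6 − 14.2|×10⁻⁶/K = 11.4×10⁻⁶/K.
Mismatch strain = Δα·ΔT = 11.4×10⁻⁶ × 197.0 = 2.25×10⁻³.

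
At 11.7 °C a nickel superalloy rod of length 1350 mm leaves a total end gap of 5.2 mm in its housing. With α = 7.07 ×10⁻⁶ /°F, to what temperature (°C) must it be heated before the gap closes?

α = 7.07×10⁻⁶/°F × 9/5 = 12.7×10⁻⁶/K.
α·L₀·ΔT = 5.2 mm ⇒ ΔT = 5.2 / (12.7×10⁻⁶ × 1350.0) = 302.7 K.
T = 11.7 + 302.7 = 314.4 °C.

314 °C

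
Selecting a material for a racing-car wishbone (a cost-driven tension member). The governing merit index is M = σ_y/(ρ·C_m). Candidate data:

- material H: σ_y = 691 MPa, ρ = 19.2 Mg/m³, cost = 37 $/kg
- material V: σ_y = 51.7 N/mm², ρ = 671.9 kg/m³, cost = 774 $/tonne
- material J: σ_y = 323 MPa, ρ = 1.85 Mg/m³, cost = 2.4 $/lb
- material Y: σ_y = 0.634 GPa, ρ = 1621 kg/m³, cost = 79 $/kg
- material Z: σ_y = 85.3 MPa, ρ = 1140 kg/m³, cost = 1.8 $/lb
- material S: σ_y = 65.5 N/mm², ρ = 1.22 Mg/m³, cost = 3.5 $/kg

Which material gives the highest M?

material V

In SI units:
  material H: σ_y = 691.0 MPa, ρ = 19200 kg/m³, cost = 37.00 $/kg
  material V: σ_y = 51.70 MPa, ρ = 671.9 kg/m³, cost = 0.7740 $/kg
  material J: σ_y = 323.0 MPa, ρ = 1850 kg/m³, cost = 5.291 $/kg
  material Y: σ_y = 634.0 MPa, ρ = 1621 kg/m³, cost = 79.00 $/kg
  material Z: σ_y = 85.30 MPa, ρ = 1140 kg/m³, cost = 3.968 $/kg
  material S: σ_y = 65.50 MPa, ρ = 1220 kg/m³, cost = 3.500 $/kg
  material V: M = 99.4 kN·m per $
  material J: M = 33.0 kN·m per $
  material Z: M = 18.9 kN·m per $
  material S: M = 15.3 kN·m per $
  material Y: M = 4.95 kN·m per $
  material H: M = 0.973 kN·m per $
The maximum is for material V.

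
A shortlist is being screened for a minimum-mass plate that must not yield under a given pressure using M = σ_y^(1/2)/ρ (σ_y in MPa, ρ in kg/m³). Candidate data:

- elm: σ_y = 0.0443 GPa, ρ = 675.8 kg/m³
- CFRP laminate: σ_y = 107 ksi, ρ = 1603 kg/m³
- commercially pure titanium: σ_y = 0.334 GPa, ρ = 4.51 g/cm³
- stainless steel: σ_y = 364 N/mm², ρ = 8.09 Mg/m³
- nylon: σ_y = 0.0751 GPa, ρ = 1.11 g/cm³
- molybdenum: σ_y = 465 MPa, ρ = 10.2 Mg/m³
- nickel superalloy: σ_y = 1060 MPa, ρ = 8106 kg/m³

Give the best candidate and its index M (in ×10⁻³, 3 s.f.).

CFRP laminate, M = 16.9×10⁻³

Convert each candidate to consistent units, then evaluate M:
  elm: σ_y = 44.30 MPa, ρ = 675.8 kg/m³
  CFRP laminate: σ_y = 737.7 MPa, ρ = 1603 kg/m³
  commercially pure titanium: σ_y = 334.0 MPa, ρ = 4510 kg/m³
  stainless steel: σ_y = 364.0 MPa, ρ = 8090 kg/m³
  nylon: σ_y = 75.10 MPa, ρ = 1110 kg/m³
  molybdenum: σ_y = 465.0 MPa, ρ = 10200 kg/m³
  nickel superalloy: σ_y = 1060 MPa, ρ = 8106 kg/m³
  CFRP laminate: M = 16.9×10⁻³
  elm: M = 9.85×10⁻³
  nylon: M = 7.81×10⁻³
  commercially pure titanium: M = 4.05×10⁻³
  nickel superalloy: M = 4.02×10⁻³
  stainless steel: M = 2.36×10⁻³
  molybdenum: M = 2.11×10⁻³
CFRP laminate ranks first.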